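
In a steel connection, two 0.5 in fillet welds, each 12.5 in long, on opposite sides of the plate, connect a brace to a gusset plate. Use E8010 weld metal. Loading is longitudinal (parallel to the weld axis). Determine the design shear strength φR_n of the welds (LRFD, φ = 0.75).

E80XX → F_EXX = 80 ksi.
Effective throat t_e = 0.707 × 0.5 = 0.3535 in.
Total length L = 25 in; A_we = 0.3535 × 25 = 8.838 in².
F_nw = 0.6 F_EXX = 0.6 × 80 = 48 ksi.
φR_n = 0.75 × 48 × 8.838 = 318.2 kips.

φR_n ≈ 318 kips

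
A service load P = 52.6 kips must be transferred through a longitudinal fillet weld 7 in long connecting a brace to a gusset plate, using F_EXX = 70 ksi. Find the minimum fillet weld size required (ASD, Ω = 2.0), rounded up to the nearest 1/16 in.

Total weld length L = 7 in.
Required throat t_e = P × Ω / (0.6 F_EXX × L) = 52.6 × 2.0 / (0.6 × 70 × 7) = 0.3578 in.
Required leg w = t_e / 0.707 = 0.5061 in → use 9/16 in.

w = 9/16 in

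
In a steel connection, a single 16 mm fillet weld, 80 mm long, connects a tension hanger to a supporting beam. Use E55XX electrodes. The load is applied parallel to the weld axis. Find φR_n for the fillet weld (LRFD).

E55XX → F_EXX = 550 MPa.
Effective throat t_e = 0.707 × 16 = 11.31 mm.
Total length L = 80 mm; A_we = 11.31 × 80 = 905 mm².
F_nw = 0.6 F_EXX = 0.6 × 550 = 330 MPa.
φR_n = 0.75 × 330 × 905 × 10⁻³ = 224 kN.

φR_n ≈ 224 kN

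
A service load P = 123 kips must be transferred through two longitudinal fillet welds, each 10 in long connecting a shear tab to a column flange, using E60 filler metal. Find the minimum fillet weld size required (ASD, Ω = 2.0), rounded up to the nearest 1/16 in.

w = 1/2 in

E60XX → F_EXX = 60 ksi.
Total weld length L = 20 in.
Required throat t_e = P × Ω / (0.6 F_EXX × L) = 123 × 2.0 / (0.6 × 60 × 20) = 0.3417 in.
Required leg w = t_e / 0.707 = 0.4833 in → use 1/2 in.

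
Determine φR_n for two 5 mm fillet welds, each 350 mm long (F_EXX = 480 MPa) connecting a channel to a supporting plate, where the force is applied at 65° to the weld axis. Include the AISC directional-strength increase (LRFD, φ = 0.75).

φR_n ≈ 765 kN

t_e = 0.707 × 5 = 3.535 mm; A_we = 3.535 × 700 = 2474 mm².
Directional factor: 1.0 + 0.5 sin^1.5(65°) = 1.431.
F_nw = 0.6 × 480 × 1.431 = 412.2 MPa.
φR_n = 0.75 × 412.2 × 2474 × 10⁻³ = 765.1 kN.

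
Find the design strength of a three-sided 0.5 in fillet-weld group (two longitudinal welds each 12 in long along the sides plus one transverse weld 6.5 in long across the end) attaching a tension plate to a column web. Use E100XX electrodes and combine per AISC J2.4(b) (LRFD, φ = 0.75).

E100XX → F_EXX = 100 ksi.
t_e = 0.707 × 0.5 = 0.3535 in.
R_nwl = 0.6 × 100 × 0.3535 × 24 = 509 kips (longitudinal, 2 welds).
R_nwt = 0.6 × 100 × 0.3535 × 6.5 = 137.9 kips (transverse, base value).
(i) R_nwl + R_nwt = 646.9 kips; (ii) 0.85 R_nwl + 1.5 R_nwt = 639.5 kips.
R_n = max = 646.9 kips [governs: (i)]; φR_n = 485.2 kips.

φR_n ≈ 485 kips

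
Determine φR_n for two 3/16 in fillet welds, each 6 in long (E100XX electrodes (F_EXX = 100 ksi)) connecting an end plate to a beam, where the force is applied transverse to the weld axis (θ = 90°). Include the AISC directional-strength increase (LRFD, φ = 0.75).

t_e = 0.707 × 0.1875 = 0.1326 in; A_we = 0.1326 × 12 = 1.591 in².
Directional factor: 1.0 + 0.5 sin^1.5(90°) = 1.5.
F_nw = 0.6 × 100 × 1.5 = 90 ksi.
φR_n = 0.75 × 90 × 1.591 = 107.4 kips.

φR_n ≈ 107 kips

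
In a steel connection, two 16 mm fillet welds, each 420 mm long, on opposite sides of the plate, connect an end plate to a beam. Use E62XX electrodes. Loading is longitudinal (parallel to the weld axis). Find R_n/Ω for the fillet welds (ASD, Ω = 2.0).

E62XX → F_EXX = 620 MPa.
Effective throat t_e = 0.707 × 16 = 11.31 mm.
Total length L = 840 mm; A_we = 11.31 × 840 = 9502 mm².
F_nw = 0.6 F_EXX = 0.6 × 620 = 372 MPa.
R_n = 372 × 9502 × 10⁻³ = 3535 kN; R_n/Ω = 3535/2.0 = 1767 kN.

R_n/Ω ≈ 1770 kN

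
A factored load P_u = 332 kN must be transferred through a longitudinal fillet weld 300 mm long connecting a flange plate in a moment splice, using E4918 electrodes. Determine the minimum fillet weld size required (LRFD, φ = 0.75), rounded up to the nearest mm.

w = 8 mm

E49XX → F_EXX = 490 MPa.
Total weld length L = 300 mm.
Required throat t_e = P_u / (φ × 0.6 F_EXX × L) = 332 / (0.75 × 0.6 × 490 × 300 × 10⁻³) = 5.019 mm.
Required leg w = t_e / 0.707 = 7.099 mm → use 8 mm.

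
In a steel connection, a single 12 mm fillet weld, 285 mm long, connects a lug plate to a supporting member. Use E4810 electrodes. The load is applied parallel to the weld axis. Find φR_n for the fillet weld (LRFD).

φR_n ≈ 522 kN

E48XX → F_EXX = 480 MPa.
Effective throat t_e = 0.707 × 12 = 8.484 mm.
Total length L = 285 mm; A_we = 8.484 × 285 = 2418 mm².
F_nw = 0.6 F_EXX = 0.6 × 480 = 288 MPa.
φR_n = 0.75 × 288 × 2418 × 10⁻³ = 522.3 kN.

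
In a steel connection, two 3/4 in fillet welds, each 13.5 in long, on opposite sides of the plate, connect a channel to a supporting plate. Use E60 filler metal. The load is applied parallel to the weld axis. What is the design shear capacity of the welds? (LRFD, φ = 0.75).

φR_n ≈ 387 kip

E60XX → F_EXX = 60 ksi.
Effective throat t_e = 0.707 × 0.75 = 0.5302 in.
Total length L = 27 in; A_we = 0.5302 × 27 = 14.32 in².
F_nw = 0.6 F_EXX = 0.6 × 60 = 36 ksi.
φR_n = 0.75 × 36 × 14.32 = 386.6 kip.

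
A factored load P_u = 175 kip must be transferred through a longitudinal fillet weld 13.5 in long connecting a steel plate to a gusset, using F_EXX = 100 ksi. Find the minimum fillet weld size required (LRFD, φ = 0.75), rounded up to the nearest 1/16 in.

w = 7/16 in

Total weld length L = 13.5 in.
Required throat t_e = P_u / (φ × 0.6 F_EXX × L) = 175 / (0.75 × 0.6 × 100 × 13.5) = 0.2881 in.
Required leg w = t_e / 0.707 = 0.4074 in → use 7/16 in.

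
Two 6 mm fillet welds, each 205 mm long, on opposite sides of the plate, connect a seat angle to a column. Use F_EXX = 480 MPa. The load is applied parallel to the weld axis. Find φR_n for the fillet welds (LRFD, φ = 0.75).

φR_n ≈ 376 kN

Effective throat t_e = 0.707 × 6 = 4.242 mm.
Total length L = 410 mm; A_we = 4.242 × 410 = 1739 mm².
F_nw = 0.6 F_EXX = 0.6 × 480 = 288 MPa.
φR_n = 0.75 × 288 × 1739 × 10⁻³ = 375.7 kN.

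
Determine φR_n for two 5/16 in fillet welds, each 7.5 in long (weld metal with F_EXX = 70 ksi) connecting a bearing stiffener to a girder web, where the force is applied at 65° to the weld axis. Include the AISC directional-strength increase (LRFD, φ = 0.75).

t_e = 0.707 × 0.3125 = 0.2209 in; A_we = 0.2209 × 15 = 3.314 in².
Directional factor: 1.0 + 0.5 sin^1.5(65°) = 1.431.
F_nw = 0.6 × 70 × 1.431 = 60.12 ksi.
φR_n = 0.75 × 60.12 × 3.314 = 149.4 kip.

φR_n ≈ 149 kip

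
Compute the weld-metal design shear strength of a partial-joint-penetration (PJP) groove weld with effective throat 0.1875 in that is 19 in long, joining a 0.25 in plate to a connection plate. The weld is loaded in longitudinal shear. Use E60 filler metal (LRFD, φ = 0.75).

φR_n ≈ 96.2 kips

E60XX → F_EXX = 60 ksi.
Effective throat (given) t_e = 0.1875 in.
A_we = 0.1875 × 19 = 3.562 in².
F_nw = 0.6 F_EXX = 36 ksi.
φR_n = 0.75 × 36 × 3.562 = 96.19 kips.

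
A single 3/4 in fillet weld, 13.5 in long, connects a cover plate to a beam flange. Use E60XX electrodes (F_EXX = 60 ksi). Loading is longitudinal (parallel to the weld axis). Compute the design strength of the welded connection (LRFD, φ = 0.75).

φR_n ≈ 193 kips

Effective throat t_e = 0.707 × 0.75 = 0.5302 in.
Total length L = 13.5 in; A_we = 0.5302 × 13.5 = 7.158 in².
F_nw = 0.6 F_EXX = 0.6 × 60 = 36 ksi.
φR_n = 0.75 × 36 × 7.158 = 193.3 kips.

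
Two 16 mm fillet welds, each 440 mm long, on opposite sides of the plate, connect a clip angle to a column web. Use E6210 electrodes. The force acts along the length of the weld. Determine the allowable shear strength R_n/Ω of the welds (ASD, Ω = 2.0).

E62XX → F_EXX = 620 MPa.
Effective throat t_e = 0.707 × 16 = 11.31 mm.
Total length L = 880 mm; A_we = 11.31 × 880 = 9955 mm².
F_nw = 0.6 F_EXX = 0.6 × 620 = 372 MPa.
R_n = 372 × 9955 × 10⁻³ = 3703 kN; R_n/Ω = 3703/2.0 = 1852 kN.

R_n/Ω ≈ 1850 kN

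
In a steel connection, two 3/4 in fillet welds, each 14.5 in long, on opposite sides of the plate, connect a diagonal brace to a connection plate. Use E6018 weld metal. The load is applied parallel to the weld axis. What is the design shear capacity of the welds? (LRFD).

E60XX → F_EXX = 60 ksi.
Effective throat t_e = 0.707 × 0.75 = 0.5302 in.
Total length L = 29 in; A_we = 0.5302 × 29 = 15.38 in².
F_nw = 0.6 F_EXX = 0.6 × 60 = 36 ksi.
φR_n = 0.75 × 36 × 15.38 = 415.2 kip.

φR_n ≈ 415 kip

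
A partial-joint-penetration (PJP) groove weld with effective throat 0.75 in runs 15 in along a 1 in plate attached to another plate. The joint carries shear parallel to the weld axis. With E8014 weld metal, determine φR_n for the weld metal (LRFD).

E80XX → F_EXX = 80 ksi.
Effective throat (given) t_e = 0.75 in.
A_we = 0.75 × 15 = 11.25 in².
F_nw = 0.6 F_EXX = 48 ksi.
φR_n = 0.75 × 48 × 11.25 = 405 kip.

φR_n ≈ 405 kip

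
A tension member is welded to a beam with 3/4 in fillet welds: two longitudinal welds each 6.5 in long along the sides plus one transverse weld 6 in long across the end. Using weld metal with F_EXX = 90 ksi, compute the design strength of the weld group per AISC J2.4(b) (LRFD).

t_e = 0.707 × 0.75 = 0.5302 in.
R_nwl = 0.6 × 90 × 0.5302 × 13 = 372.2 kips (longitudinal, 2 welds).
R_nwt = 0.6 × 90 × 0.5302 × 6 = 171.8 kips (transverse, base value).
(i) R_nwl + R_nwt = 544 kips; (ii) 0.85 R_nwl + 1.5 R_nwt = 574.1 kips.
R_n = max = 574.1 kips [governs: (ii)]; φR_n = 430.6 kips.

φR_n ≈ 431 kips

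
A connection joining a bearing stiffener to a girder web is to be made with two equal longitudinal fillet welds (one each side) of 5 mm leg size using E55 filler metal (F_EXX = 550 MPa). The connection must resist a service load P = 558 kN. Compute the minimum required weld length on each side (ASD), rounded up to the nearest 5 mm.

L = 480 mm on each side

Throat t_e = 0.707 × 5 = 3.535 mm.
r_n/Ω = (0.6 × 550 × 3.535) / 2.0 = 583.3 N/mm = 0.5833 kN/mm.
L_req = P / (r_n/Ω) = 558 / 0.5833 = 956.7 mm total.
Per side: 956.7 / 2 = 478.3 mm.
Round up → use L = 480 mm on each side.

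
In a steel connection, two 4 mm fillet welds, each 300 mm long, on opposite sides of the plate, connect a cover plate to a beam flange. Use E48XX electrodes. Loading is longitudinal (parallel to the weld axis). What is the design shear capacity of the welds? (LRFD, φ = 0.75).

φR_n ≈ 367 kN

E48XX → F_EXX = 480 MPa.
Effective throat t_e = 0.707 × 4 = 2.828 mm.
Total length L = 600 mm; A_we = 2.828 × 600 = 1697 mm².
F_nw = 0.6 F_EXX = 0.6 × 480 = 288 MPa.
φR_n = 0.75 × 288 × 1697 × 10⁻³ = 366.5 kN.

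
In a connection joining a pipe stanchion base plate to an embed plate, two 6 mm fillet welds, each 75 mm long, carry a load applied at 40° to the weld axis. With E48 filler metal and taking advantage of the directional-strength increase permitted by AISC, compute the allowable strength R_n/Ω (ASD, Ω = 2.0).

E48XX → F_EXX = 480 MPa.
t_e = 0.707 × 6 = 4.242 mm; A_we = 4.242 × 150 = 636.3 mm².
Directional factor: 1.0 + 0.5 sin^1.5(40°) = 1.258.
F_nw = 0.6 × 480 × 1.258 = 362.2 MPa.
R_n/Ω = (362.2 × 636.3) / 2.0 × 10⁻³ = 115.2 kN.

R_n/Ω ≈ 115 kN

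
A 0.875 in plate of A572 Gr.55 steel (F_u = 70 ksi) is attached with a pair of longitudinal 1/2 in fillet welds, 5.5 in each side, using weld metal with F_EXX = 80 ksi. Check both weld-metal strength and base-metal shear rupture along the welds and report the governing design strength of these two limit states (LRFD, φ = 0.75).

φR_n ≈ 140 kips (weld metal governs)

t_e = 0.707 × 0.5 = 0.3535 in; L = 11 in.
Weld metal: φR_n = 0.75 × 0.6 × 80 × 0.3535 × 11 = 140 kips.
Base metal (shear rupture): φR_n = 0.75 × 0.6 × 70 × 0.875 × 11 = 303.2 kips.
Governing: weld metal.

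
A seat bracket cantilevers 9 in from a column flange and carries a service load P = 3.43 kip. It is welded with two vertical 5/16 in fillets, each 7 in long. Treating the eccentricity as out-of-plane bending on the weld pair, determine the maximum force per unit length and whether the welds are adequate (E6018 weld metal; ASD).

f_max ≈ 1.91 kip/in; adequate

E60XX → F_EXX = 60 ksi.
L_w = 2 × 7 = 14 in; section modulus (unit throat) S = 2 × L²/6 = 16.33 in².
Direct shear f_v = P/L_w = 3.43/14 = 0.245 kip/in.
Moment M = P × e = 3.43 × 9 = 30.87 kip·in; bending f_b = M/S = 1.89 kip/in.
f_max = √(f_v² + f_b²) = √(0.245² + 1.89²) = 1.906 kip/in.
r_n/Ω = (1/2.0) × 0.6 × 60 × (0.707 × 0.3125) = 3.977 kip/in → adequate.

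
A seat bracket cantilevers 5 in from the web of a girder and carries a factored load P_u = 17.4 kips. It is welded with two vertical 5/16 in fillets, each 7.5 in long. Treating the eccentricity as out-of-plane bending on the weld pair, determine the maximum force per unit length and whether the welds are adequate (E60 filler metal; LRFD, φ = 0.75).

f_max ≈ 4.78 kip/in; adequate

E60XX → F_EXX = 60 ksi.
L_w = 2 × 7.5 = 15 in; section modulus (unit throat) S = 2 × L²/6 = 18.75 in².
Direct shear f_v = P/L_w = 17.4/15 = 1.16 kip/in.
Moment M = P × e = 17.4 × 5 = 87 kip·in; bending f_b = M/S = 4.64 kip/in.
f_max = √(f_v² + f_b²) = √(1.16² + 4.64²) = 4.783 kip/in.
φr_n = 0.75 × 0.6 × 60 × (0.707 × 0.3125) = 5.965 kip/in → adequate.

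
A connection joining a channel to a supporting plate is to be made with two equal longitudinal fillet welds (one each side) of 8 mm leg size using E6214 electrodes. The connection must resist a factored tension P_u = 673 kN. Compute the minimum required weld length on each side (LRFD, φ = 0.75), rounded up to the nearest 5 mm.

L = 215 mm on each side

E62XX → F_EXX = 620 MPa.
Throat t_e = 0.707 × 8 = 5.656 mm.
φr_n = 0.75 × 0.6 × 620 × 5.656 × 10⁻³ = 1.578 kN/mm.
L_req = P_u / φr_n = 673 / 1.578 = 426.5 mm total.
Per side: 426.5 / 2 = 213.2 mm.
Round up → use L = 215 mm on each side.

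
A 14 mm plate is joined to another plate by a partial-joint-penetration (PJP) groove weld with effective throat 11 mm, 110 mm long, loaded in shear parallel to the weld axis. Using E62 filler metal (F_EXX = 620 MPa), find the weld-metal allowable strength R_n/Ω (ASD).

Effective throat (given) t_e = 11 mm.
A_we = 11 × 110 = 1210 mm².
F_nw = 0.6 F_EXX = 372 MPa.
R_n/Ω = (372 × 1210) / 2.0 × 10⁻³ = 225.1 kN.

R_n/Ω ≈ 225 kN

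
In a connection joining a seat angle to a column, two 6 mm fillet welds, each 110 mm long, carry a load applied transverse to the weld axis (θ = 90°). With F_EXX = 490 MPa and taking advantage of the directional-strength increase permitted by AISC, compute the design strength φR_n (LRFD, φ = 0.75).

t_e = 0.707 × 6 = 4.242 mm; A_we = 4.242 × 220 = 933.2 mm².
Directional factor: 1.0 + 0.5 sin^1.5(90°) = 1.5.
F_nw = 0.6 × 490 × 1.5 = 441 MPa.
φR_n = 0.75 × 441 × 933.2 × 10⁻³ = 308.7 kN.

φR_n ≈ 309 kN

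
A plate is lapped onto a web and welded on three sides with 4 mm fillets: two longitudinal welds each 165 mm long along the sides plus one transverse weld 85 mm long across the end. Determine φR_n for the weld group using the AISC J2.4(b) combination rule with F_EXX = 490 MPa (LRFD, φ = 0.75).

t_e = 0.707 × 4 = 2.828 mm.
R_nwl = 0.6 × 490 × 2.828 × 330 × 10⁻³ = 274.4 kN (longitudinal, 2 welds).
R_nwt = 0.6 × 490 × 2.828 × 85 × 10⁻³ = 70.67 kN (transverse, base value).
(i) R_nwl + R_nwt = 345 kN; (ii) 0.85 R_nwl + 1.5 R_nwt = 339.2 kN.
R_n = max = 345 kN [governs: (i)]; φR_n = 258.8 kN.

φR_n ≈ 259 kN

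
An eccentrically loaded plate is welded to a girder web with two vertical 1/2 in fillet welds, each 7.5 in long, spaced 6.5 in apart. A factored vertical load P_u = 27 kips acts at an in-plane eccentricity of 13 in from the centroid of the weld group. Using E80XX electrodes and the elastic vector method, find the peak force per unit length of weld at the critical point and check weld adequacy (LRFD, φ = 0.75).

E80XX → F_EXX = 80 ksi.
Total weld length L_w = 15 in. Treat welds as unit-width lines.
Polar moment about centroid: J = 2[d³/12 + d(b/2)²] = 2[7.5³/12 + 7.5×3.25²] = 228.8 in³.
Direct shear f_v = P/L_w = 27 / 15 = 1.8 kip/in (vertical).
Torsion M = P·e = 27 × 13 = 351 kip·in.
Critical point at (x, y) = (3.25, 3.75) from centroid. f_tx = M·y/J = 5.754 kip/in; f_ty = M·x/J = 4.987 kip/in.
Resultant f_max = √[f_tx² + (f_v + f_ty)²] = √[5.754² + (1.8 + 4.987)²] = 8.898 kip/in.
Capacity per unit length: φr_n = 0.75 × 0.6 × 80 × (0.707 × 0.5) = 12.73 kip/in.
8.898 ≤ 12.73 → adequate.

f_max ≈ 8.9 kip/in; adequate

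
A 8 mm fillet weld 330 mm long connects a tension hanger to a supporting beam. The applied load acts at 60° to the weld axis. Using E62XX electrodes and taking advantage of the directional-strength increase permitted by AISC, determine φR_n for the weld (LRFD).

φR_n ≈ 731 kN

E62XX → F_EXX = 620 MPa.
t_e = 0.707 × 8 = 5.656 mm; A_we = 5.656 × 330 = 1866 mm².
Directional factor: 1.0 + 0.5 sin^1.5(60°) = 1.403.
F_nw = 0.6 × 620 × 1.403 = 521.9 MPa.
φR_n = 0.75 × 521.9 × 1866 × 10⁻³ = 730.6 kN.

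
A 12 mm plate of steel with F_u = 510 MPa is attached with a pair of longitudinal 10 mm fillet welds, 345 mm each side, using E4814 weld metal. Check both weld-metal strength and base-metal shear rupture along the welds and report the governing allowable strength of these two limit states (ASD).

E48XX → F_EXX = 480 MPa.
t_e = 0.707 × 10 = 7.07 mm; L = 690 mm.
Weld metal: R_n/Ω = (1/2.0) × 0.6 × 480 × 7.07 × 690 × 10⁻³ = 702.5 kN.
Base metal (shear rupture): R_n/Ω = (1/2.0) × 0.6 × 510 × 12 × 690 × 10⁻³ = 1267 kN.
Governing: weld metal.

R_n/Ω ≈ 702 kN (weld metal governs)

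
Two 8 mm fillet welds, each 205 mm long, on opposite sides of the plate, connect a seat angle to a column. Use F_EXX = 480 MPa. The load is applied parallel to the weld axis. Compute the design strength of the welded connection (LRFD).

Effective throat t_e = 0.707 × 8 = 5.656 mm.
Total length L = 410 mm; A_we = 5.656 × 410 = 2319 mm².
F_nw = 0.6 F_EXX = 0.6 × 480 = 288 MPa.
φR_n = 0.75 × 288 × 2319 × 10⁻³ = 500.9 kN.

φR_n ≈ 501 kN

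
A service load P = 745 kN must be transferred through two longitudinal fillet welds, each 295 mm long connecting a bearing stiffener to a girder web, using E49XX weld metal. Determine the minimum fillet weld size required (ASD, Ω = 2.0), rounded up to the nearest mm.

E49XX → F_EXX = 490 MPa.
Total weld length L = 590 mm.
Required throat t_e = P × Ω / (0.6 F_EXX × L) = 745 × 2.0 / (0.6 × 490 × 590 × 10⁻³) = 8.59 mm.
Required leg w = t_e / 0.707 = 12.15 mm → use 13 mm.

w = 13 mm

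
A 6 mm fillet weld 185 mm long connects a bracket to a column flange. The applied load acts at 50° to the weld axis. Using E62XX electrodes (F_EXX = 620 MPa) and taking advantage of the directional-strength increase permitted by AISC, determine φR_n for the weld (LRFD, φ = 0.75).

φR_n ≈ 292 kN

t_e = 0.707 × 6 = 4.242 mm; A_we = 4.242 × 185 = 784.8 mm².
Directional factor: 1.0 + 0.5 sin^1.5(50°) = 1.335.
F_nw = 0.6 × 620 × 1.335 = 496.7 MPa.
φR_n = 0.75 × 496.7 × 784.8 × 10⁻³ = 292.4 kN.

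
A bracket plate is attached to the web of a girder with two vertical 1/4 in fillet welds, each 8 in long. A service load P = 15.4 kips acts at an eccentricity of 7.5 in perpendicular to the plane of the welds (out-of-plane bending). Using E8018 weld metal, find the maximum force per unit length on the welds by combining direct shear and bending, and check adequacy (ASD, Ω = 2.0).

E80XX → F_EXX = 80 ksi.
L_w = 2 × 8 = 16 in; section modulus (unit throat) S = 2 × L²/6 = 21.33 in².
Direct shear f_v = P/L_w = 15.4/16 = 0.9625 kip/in.
Moment M = P × e = 15.4 × 7.5 = 115.5 kip·in; bending f_b = M/S = 5.414 kip/in.
f_max = √(f_v² + f_b²) = √(0.9625² + 5.414²) = 5.499 kip/in.
r_n/Ω = (1/2.0) × 0.6 × 80 × (0.707 × 0.25) = 4.242 kip/in → NOT adequate.

f_max ≈ 5.5 kip/in; NOT adequate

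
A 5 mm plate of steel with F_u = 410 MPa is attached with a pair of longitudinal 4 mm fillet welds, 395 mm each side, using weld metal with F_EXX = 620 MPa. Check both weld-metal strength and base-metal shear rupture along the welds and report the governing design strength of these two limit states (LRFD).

φR_n ≈ 623 kN (weld metal governs)

t_e = 0.707 × 4 = 2.828 mm; L = 790 mm.
Weld metal: φR_n = 0.75 × 0.6 × 620 × 2.828 × 790 × 10⁻³ = 623.3 kN.
Base metal (shear rupture): φR_n = 0.75 × 0.6 × 410 × 5 × 790 × 10⁻³ = 728.8 kN.
Governing: weld metal.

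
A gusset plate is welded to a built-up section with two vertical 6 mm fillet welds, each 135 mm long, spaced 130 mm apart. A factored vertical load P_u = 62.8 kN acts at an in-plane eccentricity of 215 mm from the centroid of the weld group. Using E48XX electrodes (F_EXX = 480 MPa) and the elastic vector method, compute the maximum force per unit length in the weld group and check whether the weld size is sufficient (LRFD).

Total weld length L_w = 270 mm. Treat welds as unit-width lines.
Polar moment about centroid: J = 2[d³/12 + d(b/2)²] = 2[135³/12 + 135×65²] = 1551000 mm³.
Direct shear f_v = P/L_w = 62.8×10³ / 270 = 232.6 N/mm (vertical).
Torsion M = P·e = 62.8×10³ × 215 = 13502000 N·mm.
Critical point at (x, y) = (65, 67.5) from centroid. f_tx = M·y/J = 587.7 N/mm; f_ty = M·x/J = 565.9 N/mm.
Resultant f_max = √[f_tx² + (f_v + f_ty)²] = √[587.7² + (232.6 + 565.9)²] = 991.5 N/mm.
Capacity per unit length: φr_n = 0.75 × 0.6 × 480 × (0.707 × 6) = 916.3 N/mm.
991.5 > 916.3 → NOT adequate.

f_max ≈ 991 N/mm; NOT adequate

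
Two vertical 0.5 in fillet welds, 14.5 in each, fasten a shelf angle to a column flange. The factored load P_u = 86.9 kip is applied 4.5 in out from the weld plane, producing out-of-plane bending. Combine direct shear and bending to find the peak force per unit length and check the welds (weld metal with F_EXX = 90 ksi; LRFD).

L_w = 2 × 14.5 = 29 in; section modulus (unit throat) S = 2 × L²/6 = 70.08 in².
Direct shear f_v = P/L_w = 86.9/29 = 2.997 kip/in.
Moment M = P × e = 86.9 × 4.5 = 391.05 kip·in; bending f_b = M/S = 5.58 kip/in.
f_max = √(f_v² + f_b²) = √(2.997² + 5.58²) = 6.334 kip/in.
φr_n = 0.75 × 0.6 × 90 × (0.707 × 0.5) = 14.32 kip/in → adequate.

f_max ≈ 6.33 kip/in; adequate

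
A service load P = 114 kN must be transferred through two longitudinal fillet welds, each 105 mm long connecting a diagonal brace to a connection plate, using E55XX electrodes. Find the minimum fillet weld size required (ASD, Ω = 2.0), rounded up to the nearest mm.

E55XX → F_EXX = 550 MPa.
Total weld length L = 210 mm.
Required throat t_e = P × Ω / (0.6 F_EXX × L) = 114 × 2.0 / (0.6 × 550 × 210 × 10⁻³) = 3.29 mm.
Required leg w = t_e / 0.707 = 4.654 mm → use 5 mm.

w = 5 mm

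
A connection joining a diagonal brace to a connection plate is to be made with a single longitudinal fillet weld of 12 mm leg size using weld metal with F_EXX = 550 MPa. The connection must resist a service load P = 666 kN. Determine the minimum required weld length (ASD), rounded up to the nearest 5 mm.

Throat t_e = 0.707 × 12 = 8.484 mm.
r_n/Ω = (0.6 × 550 × 8.484) / 2.0 = 1400 N/mm = 1.4 kN/mm.
L_req = P / (r_n/Ω) = 666 / 1.4 = 475.8 mm total.
Round up → use L = 480 mm.

L = 480 mm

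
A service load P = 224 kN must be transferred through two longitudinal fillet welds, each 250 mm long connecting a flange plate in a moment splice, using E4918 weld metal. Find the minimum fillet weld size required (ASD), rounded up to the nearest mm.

w = 5 mm

E49XX → F_EXX = 490 MPa.
Total weld length L = 500 mm.
Required throat t_e = P × Ω / (0.6 F_EXX × L) = 224 × 2.0 / (0.6 × 490 × 500 × 10⁻³) = 3.048 mm.
Required leg w = t_e / 0.707 = 4.311 mm → use 5 mm.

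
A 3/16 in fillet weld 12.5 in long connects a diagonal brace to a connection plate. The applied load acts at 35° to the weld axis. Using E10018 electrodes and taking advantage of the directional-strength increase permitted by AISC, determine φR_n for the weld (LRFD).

E100XX → F_EXX = 100 ksi.
t_e = 0.707 × 0.1875 = 0.1326 in; A_we = 0.1326 × 12.5 = 1.657 in².
Directional factor: 1.0 + 0.5 sin^1.5(35°) = 1.217.
F_nw = 0.6 × 100 × 1.217 = 73.03 ksi.
φR_n = 0.75 × 73.03 × 1.657 = 90.76 kip.

φR_n ≈ 90.8 kip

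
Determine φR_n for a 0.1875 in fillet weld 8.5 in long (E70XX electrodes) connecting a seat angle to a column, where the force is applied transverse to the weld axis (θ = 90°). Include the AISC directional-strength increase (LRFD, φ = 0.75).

φR_n ≈ 53.2 kips

E70XX → F_EXX = 70 ksi.
t_e = 0.707 × 0.1875 = 0.1326 in; A_we = 0.1326 × 8.5 = 1.127 in².
Directional factor: 1.0 + 0.5 sin^1.5(90°) = 1.5.
F_nw = 0.6 × 70 × 1.5 = 63 ksi.
φR_n = 0.75 × 63 × 1.127 = 53.24 kips.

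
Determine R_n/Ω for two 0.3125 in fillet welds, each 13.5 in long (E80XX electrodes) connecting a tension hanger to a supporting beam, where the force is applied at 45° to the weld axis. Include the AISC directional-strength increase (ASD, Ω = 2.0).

E80XX → F_EXX = 80 ksi.
t_e = 0.707 × 0.3125 = 0.2209 in; A_we = 0.2209 × 27 = 5.965 in².
Directional factor: 1.0 + 0.5 sin^1.5(45°) = 1.297.
F_nw = 0.6 × 80 × 1.297 = 62.27 ksi.
R_n/Ω = (62.27 × 5.965) / 2.0 = 185.7 kip.

R_n/Ω ≈ 186 kip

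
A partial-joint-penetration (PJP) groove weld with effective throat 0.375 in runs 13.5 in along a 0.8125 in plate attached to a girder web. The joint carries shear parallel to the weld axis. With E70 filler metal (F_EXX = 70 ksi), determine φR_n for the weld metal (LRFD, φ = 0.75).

Effective throat (given) t_e = 0.375 in.
A_we = 0.375 × 13.5 = 5.062 in².
F_nw = 0.6 F_EXX = 42 ksi.
φR_n = 0.75 × 42 × 5.062 = 159.5 kips.

φR_n ≈ 159 kips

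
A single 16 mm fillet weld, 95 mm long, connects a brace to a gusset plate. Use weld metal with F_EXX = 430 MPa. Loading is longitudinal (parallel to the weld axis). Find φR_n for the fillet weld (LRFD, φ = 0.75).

φR_n ≈ 208 kN

Effective throat t_e = 0.707 × 16 = 11.31 mm.
Total length L = 95 mm; A_we = 11.31 × 95 = 1075 mm².
F_nw = 0.6 F_EXX = 0.6 × 430 = 258 MPa.
φR_n = 0.75 × 258 × 1075 × 10⁻³ = 207.9 kN.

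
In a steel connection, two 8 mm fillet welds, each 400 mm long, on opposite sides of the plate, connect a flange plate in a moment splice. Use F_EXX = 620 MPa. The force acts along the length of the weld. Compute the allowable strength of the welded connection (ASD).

R_n/Ω ≈ 842 kN

Effective throat t_e = 0.707 × 8 = 5.656 mm.
Total length L = 800 mm; A_we = 5.656 × 800 = 4525 mm².
F_nw = 0.6 F_EXX = 0.6 × 620 = 372 MPa.
R_n = 372 × 4525 × 10⁻³ = 1683 kN; R_n/Ω = 1683/2.0 = 841.6 kN.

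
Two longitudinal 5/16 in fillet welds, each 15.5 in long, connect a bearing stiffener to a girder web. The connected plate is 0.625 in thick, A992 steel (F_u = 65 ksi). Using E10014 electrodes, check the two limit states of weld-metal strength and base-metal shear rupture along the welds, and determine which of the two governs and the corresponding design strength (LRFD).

φR_n ≈ 308 kip (weld metal governs)

E100XX → F_EXX = 100 ksi.
t_e = 0.707 × 0.3125 = 0.2209 in; L = 31 in.
Weld metal: φR_n = 0.75 × 0.6 × 100 × 0.2209 × 31 = 308.2 kip.
Base metal (shear rupture): φR_n = 0.75 × 0.6 × 65 × 0.625 × 31 = 566.7 kip.
Governing: weld metal.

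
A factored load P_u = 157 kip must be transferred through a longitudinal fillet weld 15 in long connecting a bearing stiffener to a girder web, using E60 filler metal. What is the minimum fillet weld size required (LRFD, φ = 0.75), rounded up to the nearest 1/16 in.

w = 9/16 in

E60XX → F_EXX = 60 ksi.
Total weld length L = 15 in.
Required throat t_e = P_u / (φ × 0.6 F_EXX × L) = 157 / (0.75 × 0.6 × 60 × 15) = 0.3877 in.
Required leg w = t_e / 0.707 = 0.5483 in → use 9/16 in.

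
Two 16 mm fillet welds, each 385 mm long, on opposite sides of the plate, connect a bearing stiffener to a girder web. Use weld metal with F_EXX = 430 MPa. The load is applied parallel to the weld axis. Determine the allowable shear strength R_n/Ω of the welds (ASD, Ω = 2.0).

R_n/Ω ≈ 1120 kN

Effective throat t_e = 0.707 × 16 = 11.31 mm.
Total length L = 770 mm; A_we = 11.31 × 770 = 8710 mm².
F_nw = 0.6 F_EXX = 0.6 × 430 = 258 MPa.
R_n = 258 × 8710 × 10⁻³ = 2247 kN; R_n/Ω = 2247/2.0 = 1124 kN.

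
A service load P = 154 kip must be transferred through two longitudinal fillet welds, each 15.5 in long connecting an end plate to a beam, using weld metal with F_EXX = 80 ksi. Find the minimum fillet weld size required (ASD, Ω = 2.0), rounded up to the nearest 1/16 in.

w = 5/16 in

Total weld length L = 31 in.
Required throat t_e = P × Ω / (0.6 F_EXX × L) = 154 × 2.0 / (0.6 × 80 × 31) = 0.207 in.
Required leg w = t_e / 0.707 = 0.2928 in → use 5/16 in.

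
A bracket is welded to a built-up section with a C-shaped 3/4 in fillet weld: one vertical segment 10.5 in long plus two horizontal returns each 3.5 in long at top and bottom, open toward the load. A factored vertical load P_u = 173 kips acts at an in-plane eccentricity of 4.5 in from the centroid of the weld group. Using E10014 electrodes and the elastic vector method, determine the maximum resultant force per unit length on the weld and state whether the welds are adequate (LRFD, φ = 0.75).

E100XX → F_EXX = 100 ksi.
Total weld length L_w = 17.5 in. Treat welds as unit-width lines.
Centroid: x̄ = 2×3.5×1.75 / 17.5 = 0.7 in from the vertical weld.
Polar moment about centroid: J = I_x + I_y = [10.5³/12 + 2×3.5×5.25²] + [10.5×0.7² + 2(3.5³/12 + 3.5×1.05²)] = 309.4 in³.
Direct shear f_v = P/L_w = 173 / 17.5 = 9.886 kip/in (vertical).
Torsion M = P·e = 173 × 4.5 = 778.5 kip·in.
Critical point at (x, y) = (2.8, 5.25) from centroid. f_tx = M·y/J = 13.21 kip/in; f_ty = M·x/J = 7.045 kip/in.
Resultant f_max = √[f_tx² + (f_v + f_ty)²] = √[13.21² + (9.886 + 7.045)²] = 21.47 kip/in.
Capacity per unit length: φr_n = 0.75 × 0.6 × 100 × (0.707 × 0.75) = 23.86 kip/in.
21.47 ≤ 23.86 → adequate.

f_max ≈ 21.5 kip/in; adequate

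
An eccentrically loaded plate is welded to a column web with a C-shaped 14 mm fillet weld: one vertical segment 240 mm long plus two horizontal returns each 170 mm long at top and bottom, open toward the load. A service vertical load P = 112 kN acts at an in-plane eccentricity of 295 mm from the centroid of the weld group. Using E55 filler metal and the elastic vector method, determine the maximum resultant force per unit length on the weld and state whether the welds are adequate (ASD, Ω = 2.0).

E55XX → F_EXX = 550 MPa.
Total weld length L_w = 580 mm. Treat welds as unit-width lines.
Centroid: x̄ = 2×170×85 / 580 = 49.83 mm from the vertical weld.
Polar moment about centroid: J = I_x + I_y = [240³/12 + 2×170×120²] + [240×49.83² + 2(170³/12 + 170×35.17²)] = 7883000 mm³.
Direct shear f_v = P/L_w = 112×10³ / 580 = 193.1 N/mm (vertical).
Torsion M = P·e = 112×10³ × 295 = 33040000 N·mm.
Critical point at (x, y) = (120.2, 120) from centroid. f_tx = M·y/J = 502.9 N/mm; f_ty = M·x/J = 503.7 N/mm.
Resultant f_max = √[f_tx² + (f_v + f_ty)²] = √[502.9² + (193.1 + 503.7)²] = 859.3 N/mm.
Capacity per unit length: r_n/Ω = (1/2.0) × 0.6 × 550 × (0.707 × 14) = 1633 N/mm.
859.3 ≤ 1633 → adequate.

f_max ≈ 859 N/mm; adequate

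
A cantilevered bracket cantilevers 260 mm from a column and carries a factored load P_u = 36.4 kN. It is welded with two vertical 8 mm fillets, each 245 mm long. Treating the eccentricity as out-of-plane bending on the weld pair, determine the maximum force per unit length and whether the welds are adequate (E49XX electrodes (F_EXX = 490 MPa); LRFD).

f_max ≈ 479 N/mm; adequate

L_w = 2 × 245 = 490 mm; section modulus (unit throat) S = 2 × L²/6 = 20010 mm².
Direct shear f_v = P/L_w = 36.4×10³/490 = 74.29 N/mm.
Moment M = P × e = 36.4×10³ × 260 = 9464000 N·mm; bending f_b = M/S = 473 N/mm.
f_max = √(f_v² + f_b²) = √(74.29² + 473²) = 478.8 N/mm.
φr_n = 0.75 × 0.6 × 490 × (0.707 × 8) = 1247 N/mm → adequate.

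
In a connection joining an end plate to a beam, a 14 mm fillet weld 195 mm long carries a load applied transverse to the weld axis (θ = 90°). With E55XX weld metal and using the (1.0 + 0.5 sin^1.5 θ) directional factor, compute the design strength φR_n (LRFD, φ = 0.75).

φR_n ≈ 717 kN

E55XX → F_EXX = 550 MPa.
t_e = 0.707 × 14 = 9.898 mm; A_we = 9.898 × 195 = 1930 mm².
Directional factor: 1.0 + 0.5 sin^1.5(90°) = 1.5.
F_nw = 0.6 × 550 × 1.5 = 495 MPa.
φR_n = 0.75 × 495 × 1930 × 10⁻³ = 716.6 kN.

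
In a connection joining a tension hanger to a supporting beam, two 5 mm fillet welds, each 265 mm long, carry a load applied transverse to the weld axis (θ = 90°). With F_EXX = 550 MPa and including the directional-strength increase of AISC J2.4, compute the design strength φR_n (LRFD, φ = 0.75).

t_e = 0.707 × 5 = 3.535 mm; A_we = 3.535 × 530 = 1874 mm².
Directional factor: 1.0 + 0.5 sin^1.5(90°) = 1.5.
F_nw = 0.6 × 550 × 1.5 = 495 MPa.
φR_n = 0.75 × 495 × 1874 × 10⁻³ = 695.6 kN.

φR_n ≈ 696 kN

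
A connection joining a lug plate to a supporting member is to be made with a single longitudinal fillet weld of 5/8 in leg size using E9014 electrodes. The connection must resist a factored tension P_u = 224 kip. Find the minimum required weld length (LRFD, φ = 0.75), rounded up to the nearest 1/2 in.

L = 13 in

E90XX → F_EXX = 90 ksi.
Throat t_e = 0.707 × 0.625 = 0.4419 in.
φr_n = 0.75 × 0.6 × 90 × 0.4419 = 17.9 kip/in.
L_req = P_u / φr_n = 224 / 17.9 = 12.52 in total.
Round up → use L = 13 in.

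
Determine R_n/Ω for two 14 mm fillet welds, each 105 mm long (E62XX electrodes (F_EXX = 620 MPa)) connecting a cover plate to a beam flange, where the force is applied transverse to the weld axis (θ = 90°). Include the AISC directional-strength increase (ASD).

R_n/Ω ≈ 580 kN

t_e = 0.707 × 14 = 9.898 mm; A_we = 9.898 × 210 = 2079 mm².
Directional factor: 1.0 + 0.5 sin^1.5(90°) = 1.5.
F_nw = 0.6 × 620 × 1.5 = 558 MPa.
R_n/Ω = (558 × 2079) / 2.0 × 10⁻³ = 579.9 kN.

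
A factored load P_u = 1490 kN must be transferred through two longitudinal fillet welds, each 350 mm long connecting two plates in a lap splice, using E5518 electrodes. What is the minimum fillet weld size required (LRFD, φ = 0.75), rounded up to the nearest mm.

w = 13 mm

E55XX → F_EXX = 550 MPa.
Total weld length L = 700 mm.
Required throat t_e = P_u / (φ × 0.6 F_EXX × L) = 1490 / (0.75 × 0.6 × 550 × 700 × 10⁻³) = 8.6 mm.
Required leg w = t_e / 0.707 = 12.16 mm → use 13 mm.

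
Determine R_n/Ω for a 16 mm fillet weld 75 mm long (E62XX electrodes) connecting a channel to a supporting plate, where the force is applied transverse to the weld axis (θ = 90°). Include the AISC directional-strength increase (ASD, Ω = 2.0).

E62XX → F_EXX = 620 MPa.
t_e = 0.707 × 16 = 11.31 mm; A_we = 11.31 × 75 = 848.4 mm².
Directional factor: 1.0 + 0.5 sin^1.5(90°) = 1.5.
F_nw = 0.6 × 620 × 1.5 = 558 MPa.
R_n/Ω = (558 × 848.4) / 2.0 × 10⁻³ = 236.7 kN.

R_n/Ω ≈ 237 kN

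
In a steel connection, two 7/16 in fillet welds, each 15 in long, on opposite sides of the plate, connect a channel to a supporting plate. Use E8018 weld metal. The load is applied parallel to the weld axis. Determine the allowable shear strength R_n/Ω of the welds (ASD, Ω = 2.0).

E80XX → F_EXX = 80 ksi.
Effective throat t_e = 0.707 × 0.4375 = 0.3093 in.
Total length L = 30 in; A_we = 0.3093 × 30 = 9.279 in².
F_nw = 0.6 F_EXX = 0.6 × 80 = 48 ksi.
R_n = 48 × 9.279 = 445.4 kip; R_n/Ω = 445.4/2.0 = 222.7 kip.

R_n/Ω ≈ 223 kip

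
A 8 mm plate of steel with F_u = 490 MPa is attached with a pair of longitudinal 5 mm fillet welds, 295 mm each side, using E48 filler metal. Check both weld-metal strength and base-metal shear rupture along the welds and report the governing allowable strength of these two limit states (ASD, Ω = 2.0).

E48XX → F_EXX = 480 MPa.
t_e = 0.707 × 5 = 3.535 mm; L = 590 mm.
Weld metal: R_n/Ω = (1/2.0) × 0.6 × 480 × 3.535 × 590 × 10⁻³ = 300.3 kN.
Base metal (shear rupture): R_n/Ω = (1/2.0) × 0.6 × 490 × 8 × 590 × 10⁻³ = 693.8 kN.
Governing: weld metal.

R_n/Ω ≈ 300 kN (weld metal governs)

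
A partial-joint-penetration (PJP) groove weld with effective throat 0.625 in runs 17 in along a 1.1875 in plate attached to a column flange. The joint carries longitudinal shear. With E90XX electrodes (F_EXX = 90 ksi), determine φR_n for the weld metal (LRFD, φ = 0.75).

Effective throat (given) t_e = 0.625 in.
A_we = 0.625 × 17 = 10.62 in².
F_nw = 0.6 F_EXX = 54 ksi.
φR_n = 0.75 × 54 × 10.62 = 430.3 kips.

φR_n ≈ 430 kips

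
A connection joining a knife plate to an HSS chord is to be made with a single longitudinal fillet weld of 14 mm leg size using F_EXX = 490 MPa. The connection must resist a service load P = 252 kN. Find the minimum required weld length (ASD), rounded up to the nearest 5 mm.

Throat t_e = 0.707 × 14 = 9.898 mm.
r_n/Ω = (0.6 × 490 × 9.898) / 2.0 = 1455 N/mm = 1.455 kN/mm.
L_req = P / (r_n/Ω) = 252 / 1.455 = 173.2 mm total.
Round up → use L = 175 mm.

L = 175 mm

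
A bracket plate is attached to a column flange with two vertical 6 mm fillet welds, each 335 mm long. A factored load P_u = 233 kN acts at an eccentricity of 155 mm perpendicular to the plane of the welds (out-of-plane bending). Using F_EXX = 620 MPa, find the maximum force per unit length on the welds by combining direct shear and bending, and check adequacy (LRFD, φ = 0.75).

f_max ≈ 1030 N/mm; adequate

L_w = 2 × 335 = 670 mm; section modulus (unit throat) S = 2 × L²/6 = 37410 mm².
Direct shear f_v = P/L_w = 233×10³/670 = 347.8 N/mm.
Moment M = P × e = 233×10³ × 155 = 36115000 N·mm; bending f_b = M/S = 965.4 N/mm.
f_max = √(f_v² + f_b²) = √(347.8² + 965.4²) = 1026 N/mm.
φr_n = 0.75 × 0.6 × 620 × (0.707 × 6) = 1184 N/mm → adequate.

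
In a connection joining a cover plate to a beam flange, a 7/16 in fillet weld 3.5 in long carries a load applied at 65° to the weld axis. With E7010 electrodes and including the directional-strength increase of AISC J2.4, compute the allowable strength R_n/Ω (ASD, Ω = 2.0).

R_n/Ω ≈ 32.5 kip

E70XX → F_EXX = 70 ksi.
t_e = 0.707 × 0.4375 = 0.3093 in; A_we = 0.3093 × 3.5 = 1.083 in².
Directional factor: 1.0 + 0.5 sin^1.5(65°) = 1.431.
F_nw = 0.6 × 70 × 1.431 = 60.12 ksi.
R_n/Ω = (60.12 × 1.083) / 2.0 = 32.54 kip.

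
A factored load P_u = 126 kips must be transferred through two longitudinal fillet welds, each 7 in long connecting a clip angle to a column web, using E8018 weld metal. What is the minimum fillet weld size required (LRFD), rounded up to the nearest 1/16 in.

w = 3/8 in

E80XX → F_EXX = 80 ksi.
Total weld length L = 14 in.
Required throat t_e = P_u / (φ × 0.6 F_EXX × L) = 126 / (0.75 × 0.6 × 80 × 14) = 0.25 in.
Required leg w = t_e / 0.707 = 0.3536 in → use 3/8 in.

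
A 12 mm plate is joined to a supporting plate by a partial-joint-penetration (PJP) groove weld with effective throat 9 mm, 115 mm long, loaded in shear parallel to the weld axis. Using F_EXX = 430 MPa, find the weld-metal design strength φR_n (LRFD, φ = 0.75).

φR_n ≈ 200 kN

Effective throat (given) t_e = 9 mm.
A_we = 9 × 115 = 1035 mm².
F_nw = 0.6 F_EXX = 258 MPa.
φR_n = 0.75 × 258 × 1035 × 10⁻³ = 200.3 kN.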